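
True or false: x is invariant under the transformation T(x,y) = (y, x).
False

Substitute T(x,y) = (y, x) into the expression and compare with the original.

Original: x
After applying T: (y) = y

This differs from the original x (difference: -x + y), so the expression is NOT invariant.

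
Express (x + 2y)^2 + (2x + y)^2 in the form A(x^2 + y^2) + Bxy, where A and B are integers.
5(x^2 + y^2) + 8xy

Expanding: (x + 2y)^2 = x^2 + 4xy + 4y^2
(2x + y)^2 = 4x^2 + 4xy + y^2
Sum = (1+4)(x^2+y^2) + 8xy = 5(x^2 + y^2) + 8xy
This is symmetric in x and y.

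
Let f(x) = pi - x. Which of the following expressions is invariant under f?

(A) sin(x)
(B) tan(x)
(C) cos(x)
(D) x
A

For f(x) = pi - x:
sin(pi - x) = sin(x), so sine is invariant under this transformation.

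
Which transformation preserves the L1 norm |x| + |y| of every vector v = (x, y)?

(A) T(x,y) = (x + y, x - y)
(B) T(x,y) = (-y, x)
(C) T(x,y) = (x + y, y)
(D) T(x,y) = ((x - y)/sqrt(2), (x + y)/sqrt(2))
B

A transformation preserves a norm if ||T(v)|| = ||v|| for every v; a single vector where the norm changes rules an option out.

(A) T(x,y) = (x + y, x - y): v = (1, 0) has norm |1| + |0| = 1, but T(v) = (1, 1) has norm 2 -- not preserved.
(B) T(x,y) = (-y, x): preserves the norm -- it only permutes the coordinates and/or flips signs, which leaves |x| + |y| unchanged.
(C) T(x,y) = (x + y, y): v = (0, 1) has norm |0| + |1| = 1, but T(v) = (1, 1) has norm 2 -- not preserved.
(D) T(x,y) = ((x - y)/sqrt(2), (x + y)/sqrt(2)): v = (1, 0) has norm |1| + |0| = 1, but T(v) = (sqrt(2)/2, sqrt(2)/2) has norm sqrt(2) -- not preserved.

Therefore the answer is (B).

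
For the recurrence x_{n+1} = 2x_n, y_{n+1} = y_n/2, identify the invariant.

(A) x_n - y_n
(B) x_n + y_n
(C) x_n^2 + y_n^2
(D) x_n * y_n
D

For the recurrence x_{n+1} = 2x_n, y_{n+1} = y_n/2:

x_{n+1} * y_{n+1} = (2x_n) * (y_n/2) = x_n * y_n
The product is conserved.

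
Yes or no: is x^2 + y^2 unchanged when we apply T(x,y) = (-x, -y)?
Yes

Substitute T(x,y) = (-x, -y) into the expression and compare with the original.

Original: x^2 + y^2
After applying T: (-x)^2 + (-y)^2 = x^2 + y^2

This is identical to the original x^2 + y^2, so the expression is invariant.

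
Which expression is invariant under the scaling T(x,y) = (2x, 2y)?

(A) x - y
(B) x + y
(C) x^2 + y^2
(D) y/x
D

Under the uniform scaling T(x,y) = (2x, 2y):
Substitute the transformed coordinates into each option and compare with the original:
(A) x - y  ->  (2x) - (2y) = 2x - 2y   [differs from x - y: not invariant]
(B) x + y  ->  (2x) + (2y) = 2x + 2y   [differs from x + y: not invariant]
(C) x^2 + y^2  ->  (2x)^2 + (2y)^2 = 4x^2 + 4y^2   [differs from x^2 + y^2: not invariant]
(D) y/x  ->  (2y)/(2x) = y/x   [equals y/x: invariant]

Only option (D), y/x, is unchanged by the transformation.
The common factor 2 cancels in a ratio of coordinates, while sums, products and sums of squares pick up factors of 2 or 4.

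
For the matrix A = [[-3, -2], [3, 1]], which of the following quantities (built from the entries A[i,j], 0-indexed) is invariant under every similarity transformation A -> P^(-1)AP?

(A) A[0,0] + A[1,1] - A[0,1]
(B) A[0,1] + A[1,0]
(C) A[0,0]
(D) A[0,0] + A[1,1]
D

A[0,0] + A[1,1] is the trace of A. By the cyclic property of the trace, tr(P^(-1)AP) = tr(APP^(-1)) = tr(A), so it is the same for every matrix similar to A.

The other combinations are not similarity invariants. For example, take P = [[1, 1], [1, 2]] (det P = 1), so P^(-1) = [[2, -1], [-1, 1]] and
B = P^(-1)AP = [[-14, -19], [9, 12]].
Evaluating each option on A and on B:
(A) A[0,0] + A[1,1] - A[0,1]: 0 for A, 17 for B -> changes
(B) A[0,1] + A[1,0]: 1 for A, -10 for B -> changes
(C) A[0,0]: -3 for A, -14 for B -> changes
(D) A[0,0] + A[1,1]: -2 for A, -2 for B -> unchanged

Only (D) A[0,0] + A[1,1] = -2 survives (and it does so for every P, not just this one), so it is the invariant.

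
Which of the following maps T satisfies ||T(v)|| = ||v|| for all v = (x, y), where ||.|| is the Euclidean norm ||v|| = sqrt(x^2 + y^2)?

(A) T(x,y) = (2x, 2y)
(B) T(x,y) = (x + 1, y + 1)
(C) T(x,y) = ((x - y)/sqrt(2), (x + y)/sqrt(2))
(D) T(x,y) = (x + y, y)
C

A transformation preserves a norm if ||T(v)|| = ||v|| for every v; a single vector where the norm changes rules an option out.

(A) T(x,y) = (2x, 2y): v = (1, 0) has norm sqrt((1)^2 + (0)^2) = 1, but T(v) = (2, 0) has norm 2 -- not preserved.
(B) T(x,y) = (x + 1, y + 1): v = (1, 0) has norm sqrt((1)^2 + (0)^2) = 1, but T(v) = (2, 1) has norm sqrt(5) -- not preserved.
(C) T(x,y) = ((x - y)/sqrt(2), (x + y)/sqrt(2)): preserves the norm -- it is an orthogonal map (a rotation/reflection), and (sqrt(2)(x - y)/2)^2 + (sqrt(2)(x + y)/2)^2 simplifies to x^2 + y^2.
(D) T(x,y) = (x + y, y): v = (0, 1) has norm sqrt((0)^2 + (1)^2) = 1, but T(v) = (1, 1) has norm sqrt(2) -- not preserved.

Therefore the answer is (C).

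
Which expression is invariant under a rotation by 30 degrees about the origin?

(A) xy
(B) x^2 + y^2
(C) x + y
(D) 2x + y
B

A rotation by 30 degrees sends (x, y) to (sqrt(3)x/2 - y/2, x/2 + sqrt(3)y/2).
Substitute the transformed coordinates into each option and compare with the original:
(A) xy  ->  (sqrt(3)x/2 - y/2)(x/2 + sqrt(3)y/2) = sqrt(3)x^2/4 + xy/2 - sqrt(3)y^2/4   [differs from xy: not invariant]
(B) x^2 + y^2  ->  (sqrt(3)x/2 - y/2)^2 + (x/2 + sqrt(3)y/2)^2 = x^2 + y^2   [equals x^2 + y^2: invariant]
(C) x + y  ->  (sqrt(3)x/2 - y/2) + (x/2 + sqrt(3)y/2) = x/2 + sqrt(3)x/2 - y/2 + sqrt(3)y/2   [differs from x + y: not invariant]
(D) 2x + y  ->  2(sqrt(3)x/2 - y/2) + (x/2 + sqrt(3)y/2) = x/2 + sqrt(3)x - y + sqrt(3)y/2   [differs from 2x + y: not invariant]

Only option (B), x^2 + y^2, is unchanged by the transformation.
Geometrically, x^2 + y^2 is the squared distance from the origin, which every rotation about the origin preserves.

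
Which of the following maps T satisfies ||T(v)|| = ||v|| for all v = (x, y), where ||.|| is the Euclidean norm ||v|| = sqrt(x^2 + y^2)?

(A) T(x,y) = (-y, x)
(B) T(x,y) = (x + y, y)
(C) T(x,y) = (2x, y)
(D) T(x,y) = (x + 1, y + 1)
A

A transformation preserves a norm if ||T(v)|| = ||v|| for every v; a single vector where the norm changes rules an option out.

(A) T(x,y) = (-y, x): preserves the norm -- it is an orthogonal map (a rotation/reflection), and (-y)^2 + (x)^2 simplifies to x^2 + y^2.
(B) T(x,y) = (x + y, y): v = (0, 1) has norm sqrt((0)^2 + (1)^2) = 1, but T(v) = (1, 1) has norm sqrt(2) -- not preserved.
(C) T(x,y) = (2x, y): v = (1, 0) has norm sqrt((1)^2 + (0)^2) = 1, but T(v) = (2, 0) has norm 2 -- not preserved.
(D) T(x,y) = (x + 1, y + 1): v = (1, 0) has norm sqrt((1)^2 + (0)^2) = 1, but T(v) = (2, 1) has norm sqrt(5) -- not preserved.

Therefore the answer is (A).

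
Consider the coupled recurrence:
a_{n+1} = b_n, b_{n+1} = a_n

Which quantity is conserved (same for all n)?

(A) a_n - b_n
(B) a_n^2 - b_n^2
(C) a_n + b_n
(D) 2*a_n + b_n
C

Replace a_n by a_{n+1} = b_n and b_n by b_{n+1} = a_n in each option and simplify:
(A) a_n - b_n  ->  (b_n) - (a_n) = -a_n + b_n   [not conserved]
(B) a_n^2 - b_n^2  ->  (b_n)^2 - (a_n)^2 = -a_n^2 + b_n^2   [not conserved]
(C) a_n + b_n  ->  (b_n) + (a_n) = a_n + b_n   [conserved]
(D) 2*a_n + b_n  ->  2*(b_n) + (a_n) = a_n + 2*b_n   [not conserved]

Only (C) a_n + b_n returns to itself after one step, so it is the conserved quantity.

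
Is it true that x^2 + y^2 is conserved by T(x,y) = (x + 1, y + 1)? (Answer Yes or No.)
No

Substitute T(x,y) = (x + 1, y + 1) into the expression and compare with the original.

Original: x^2 + y^2
After applying T: (x + 1)^2 + (y + 1)^2 = x^2 + 2x + y^2 + 2y + 2

This differs from the original x^2 + y^2 (difference: 2x + 2y + 2), so the expression is NOT invariant.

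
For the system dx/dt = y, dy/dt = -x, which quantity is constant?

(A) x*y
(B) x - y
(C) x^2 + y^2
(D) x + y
C

A first integral I satisfies dI/dt = 0 along every solution. Differentiate each option and use the equation of motion:
(A) d/dt[x*y] = (dx/dt)y + x(dy/dt) = y^2 - x^2, not identically 0
(B) d/dt[x - y] = y - (-x) = x + y, not identically 0
(C) d/dt[x^2 + y^2] = 2x*dx/dt + 2y*dy/dt = 2x*y + 2y*(-x) = 0
(D) d/dt[x + y] = y + (-x) = y - x, not identically 0

Only (C) has zero time-derivative. So x^2 + y^2 (the squared radius; trajectories are circles) is the conserved quantity.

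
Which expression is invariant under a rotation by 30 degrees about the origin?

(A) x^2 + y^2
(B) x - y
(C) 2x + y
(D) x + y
A

A rotation by 30 degrees sends (x, y) to (sqrt(3)x/2 - y/2, x/2 + sqrt(3)y/2).
Substitute the transformed coordinates into each option and compare with the original:
(A) x^2 + y^2  ->  (sqrt(3)x/2 - y/2)^2 + (x/2 + sqrt(3)y/2)^2 = x^2 + y^2   [equals x^2 + y^2: invariant]
(B) x - y  ->  (sqrt(3)x/2 - y/2) - (x/2 + sqrt(3)y/2) = -x/2 + sqrt(3)x/2 - sqrt(3)y/2 - y/2   [differs from x - y: not invariant]
(C) 2x + y  ->  2(sqrt(3)x/2 - y/2) + (x/2 + sqrt(3)y/2) = x/2 + sqrt(3)x - y + sqrt(3)y/2   [differs from 2x + y: not invariant]
(D) x + y  ->  (sqrt(3)x/2 - y/2) + (x/2 + sqrt(3)y/2) = x/2 + sqrt(3)x/2 - y/2 + sqrt(3)y/2   [differs from x + y: not invariant]

Only option (A), x^2 + y^2, is unchanged by the transformation.
Geometrically, x^2 + y^2 is the squared distance from the origin, which every rotation about the origin preserves.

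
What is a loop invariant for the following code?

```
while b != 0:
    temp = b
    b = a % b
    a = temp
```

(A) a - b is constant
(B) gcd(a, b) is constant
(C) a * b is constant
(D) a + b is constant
B

A loop invariant must hold before the first iteration and be re-established by every execution of the body.

(B) gcd(a, b) is constant: One iteration replaces (a, b) by (b, a mod b). Since a mod b = a - q*b for an integer q, any common divisor of a and b divides b and a mod b, and conversely; hence gcd(b, a mod b) = gcd(a, b). For instance (33, 6) -> (6, 3) keeps gcd = 3. At exit b = 0 and a = gcd of the original inputs.

The other options fail:
(A) a - b is constant: e.g. (a, b) = (33, 6) -> (6, 3): the difference goes from 27 to 3.
(C) a * b is constant: e.g. (a, b) = (33, 6) -> (6, 3): the product goes from 198 to 18.
(D) a + b is constant: e.g. (a, b) = (33, 6) -> (6, 3): the sum goes from 39 to 9.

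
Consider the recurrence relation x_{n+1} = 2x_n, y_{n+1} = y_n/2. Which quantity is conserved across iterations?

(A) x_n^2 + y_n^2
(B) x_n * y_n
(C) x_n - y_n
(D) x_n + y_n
B

For the recurrence x_{n+1} = 2x_n, y_{n+1} = y_n/2:

x_{n+1} * y_{n+1} = (2x_n) * (y_n/2) = x_n * y_n
The product is conserved.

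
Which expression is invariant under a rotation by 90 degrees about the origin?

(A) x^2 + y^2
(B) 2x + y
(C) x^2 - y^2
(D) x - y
A

A rotation by 90 degrees sends (x, y) to (-y, x).
Substitute the transformed coordinates into each option and compare with the original:
(A) x^2 + y^2  ->  (-y)^2 + (x)^2 = x^2 + y^2   [equals x^2 + y^2: invariant]
(B) 2x + y  ->  2(-y) + (x) = x - 2y   [differs from 2x + y: not invariant]
(C) x^2 - y^2  ->  (-y)^2 - (x)^2 = -x^2 + y^2   [differs from x^2 - y^2: not invariant]
(D) x - y  ->  (-y) - (x) = -x - y   [differs from x - y: not invariant]

Only option (A), x^2 + y^2, is unchanged by the transformation.
Geometrically, x^2 + y^2 is the squared distance from the origin, which every rotation about the origin preserves.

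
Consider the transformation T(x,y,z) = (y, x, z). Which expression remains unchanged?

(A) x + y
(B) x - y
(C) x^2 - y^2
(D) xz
A

Apply T(x,y,z) = (y, x, z) to each option, i.e. replace (x, y, z) by the transformed coordinates.
Substitute the transformed coordinates into each option and compare with the original:
(A) x + y  ->  (y) + (x) = x + y   [equals x + y: invariant]
(B) x - y  ->  (y) - (x) = -x + y   [differs from x - y: not invariant]
(C) x^2 - y^2  ->  (y)^2 - (x)^2 = -x^2 + y^2   [differs from x^2 - y^2: not invariant]
(D) xz  ->  (y)(z) = yz   [differs from xz: not invariant]

Only option (A), x + y, is unchanged by the transformation.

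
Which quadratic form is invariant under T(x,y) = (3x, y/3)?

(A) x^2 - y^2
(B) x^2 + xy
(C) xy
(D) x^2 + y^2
C

T multiplies x by 3 and divides y by 3.
Substitute the transformed coordinates into each option and compare with the original:
(A) x^2 - y^2  ->  (3x)^2 - (y/3)^2 = 9x^2 - y^2/9   [differs from x^2 - y^2: not invariant]
(B) x^2 + xy  ->  (3x)^2 + (3x)(y/3) = 9x^2 + xy   [differs from x^2 + xy: not invariant]
(C) xy  ->  (3x)(y/3) = xy   [equals xy: invariant]
(D) x^2 + y^2  ->  (3x)^2 + (y/3)^2 = 9x^2 + y^2/9   [differs from x^2 + y^2: not invariant]

Only option (C), xy, is unchanged by the transformation.
The factors 3 and 1/3 cancel only in the pure product xy.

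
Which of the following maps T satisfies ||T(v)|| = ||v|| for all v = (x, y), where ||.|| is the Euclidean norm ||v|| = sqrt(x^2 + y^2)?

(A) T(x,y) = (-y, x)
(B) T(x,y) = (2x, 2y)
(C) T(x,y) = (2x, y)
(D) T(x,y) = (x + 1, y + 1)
A

A transformation preserves a norm if ||T(v)|| = ||v|| for every v; a single vector where the norm changes rules an option out.

(A) T(x,y) = (-y, x): preserves the norm -- it is an orthogonal map (a rotation/reflection), and (-y)^2 + (x)^2 simplifies to x^2 + y^2.
(B) T(x,y) = (2x, 2y): v = (1, 0) has norm sqrt((1)^2 + (0)^2) = 1, but T(v) = (2, 0) has norm 2 -- not preserved.
(C) T(x,y) = (2x, y): v = (1, 0) has norm sqrt((1)^2 + (0)^2) = 1, but T(v) = (2, 0) has norm 2 -- not preserved.
(D) T(x,y) = (x + 1, y + 1): v = (1, 0) has norm sqrt((1)^2 + (0)^2) = 1, but T(v) = (2, 1) has norm sqrt(5) -- not preserved.

Therefore the answer is (A).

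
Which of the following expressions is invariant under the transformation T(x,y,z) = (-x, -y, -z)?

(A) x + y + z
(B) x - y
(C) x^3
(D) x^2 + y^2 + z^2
D

Apply T(x,y,z) = (-x, -y, -z) to each option, i.e. replace (x, y, z) by the transformed coordinates.
Substitute the transformed coordinates into each option and compare with the original:
(A) x + y + z  ->  (-x) + (-y) + (-z) = -x - y - z   [differs from x + y + z: not invariant]
(B) x - y  ->  (-x) - (-y) = -x + y   [differs from x - y: not invariant]
(C) x^3  ->  (-x)^3 = -x^3   [differs from x^3: not invariant]
(D) x^2 + y^2 + z^2  ->  (-x)^2 + (-y)^2 + (-z)^2 = x^2 + y^2 + z^2   [equals x^2 + y^2 + z^2: invariant]

Only option (D), x^2 + y^2 + z^2, is unchanged by the transformation.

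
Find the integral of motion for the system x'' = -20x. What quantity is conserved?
E = (x')^2 + 20x^2

Multiply the equation by x':
x' * x'' = -20x * x'
The left side is d/dt[(x')^2/2] and the right side is d/dt[-20x^2/2], so
d/dt[(x')^2/2 + 20x^2/2] = 0, i.e. (x')^2/2 + 20x^2/2 = constant.
Multiplying by 2, the integral of motion is E = (x')^2 + 20x^2.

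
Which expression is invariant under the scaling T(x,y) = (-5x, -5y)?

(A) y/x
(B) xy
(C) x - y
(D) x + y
A

Under the uniform scaling T(x,y) = (-5x, -5y):
Substitute the transformed coordinates into each option and compare with the original:
(A) y/x  ->  (-5y)/(-5x) = y/x   [equals y/x: invariant]
(B) xy  ->  (-5x)(-5y) = 25xy   [differs from xy: not invariant]
(C) x - y  ->  (-5x) - (-5y) = -5x + 5y   [differs from x - y: not invariant]
(D) x + y  ->  (-5x) + (-5y) = -5x - 5y   [differs from x + y: not invariant]

Only option (A), y/x, is unchanged by the transformation.
The common factor -5 cancels in a ratio of coordinates, while sums, products and sums of squares pick up factors of -5 or 25.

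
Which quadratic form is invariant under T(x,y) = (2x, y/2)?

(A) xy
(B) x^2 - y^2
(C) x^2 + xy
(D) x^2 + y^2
A

T multiplies x by 2 and divides y by 2.
Substitute the transformed coordinates into each option and compare with the original:
(A) xy  ->  (2x)(y/2) = xy   [equals xy: invariant]
(B) x^2 - y^2  ->  (2x)^2 - (y/2)^2 = 4x^2 - y^2/4   [differs from x^2 - y^2: not invariant]
(C) x^2 + xy  ->  (2x)^2 + (2x)(y/2) = 4x^2 + xy   [differs from x^2 + xy: not invariant]
(D) x^2 + y^2  ->  (2x)^2 + (y/2)^2 = 4x^2 + y^2/4   [differs from x^2 + y^2: not invariant]

Only option (A), xy, is unchanged by the transformation.
The factors 2 and 1/2 cancel only in the pure product xy.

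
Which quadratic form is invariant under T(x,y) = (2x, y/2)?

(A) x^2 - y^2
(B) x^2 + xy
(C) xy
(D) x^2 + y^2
C

T multiplies x by 2 and divides y by 2.
Substitute the transformed coordinates into each option and compare with the original:
(A) x^2 - y^2  ->  (2x)^2 - (y/2)^2 = 4x^2 - y^2/4   [differs from x^2 - y^2: not invariant]
(B) x^2 + xy  ->  (2x)^2 + (2x)(y/2) = 4x^2 + xy   [differs from x^2 + xy: not invariant]
(C) xy  ->  (2x)(y/2) = xy   [equals xy: invariant]
(D) x^2 + y^2  ->  (2x)^2 + (y/2)^2 = 4x^2 + y^2/4   [differs from x^2 + y^2: not invariant]

Only option (C), xy, is unchanged by the transformation.
The factors 2 and 1/2 cancel only in the pure product xy.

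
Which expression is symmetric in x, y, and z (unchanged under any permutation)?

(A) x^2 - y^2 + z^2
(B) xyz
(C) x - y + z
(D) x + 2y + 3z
B

A symmetric expression is unchanged when the variables are permuted; here the transformation to test is the swap (x, y) -> (y, x).
A symmetric expression must survive every permutation; the single swap x <-> y already eliminates the distractors, and the keyed expression is also unchanged by x <-> z and y <-> z (each variable enters it in exactly the same way).
Substitute the transformed coordinates into each option and compare with the original:
(A) x^2 - y^2 + z^2  ->  (y)^2 - (x)^2 + z^2 = -x^2 + y^2 + z^2   [differs from x^2 - y^2 + z^2: not invariant]
(B) xyz  ->  (y)(x)z = xyz   [equals xyz: invariant]
(C) x - y + z  ->  (y) - (x) + z = -x + y + z   [differs from x - y + z: not invariant]
(D) x + 2y + 3z  ->  (y) + 2(x) + 3z = 2x + y + 3z   [differs from x + 2y + 3z: not invariant]

Only option (B), xyz, is unchanged by the transformation.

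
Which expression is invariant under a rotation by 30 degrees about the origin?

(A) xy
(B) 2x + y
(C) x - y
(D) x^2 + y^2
D

A rotation by 30 degrees sends (x, y) to (sqrt(3)x/2 - y/2, x/2 + sqrt(3)y/2).
Substitute the transformed coordinates into each option and compare with the original:
(A) xy  ->  (sqrt(3)x/2 - y/2)(x/2 + sqrt(3)y/2) = sqrt(3)x^2/4 + xy/2 - sqrt(3)y^2/4   [differs from xy: not invariant]
(B) 2x + y  ->  2(sqrt(3)x/2 - y/2) + (x/2 + sqrt(3)y/2) = x/2 + sqrt(3)x - y + sqrt(3)y/2   [differs from 2x + y: not invariant]
(C) x - y  ->  (sqrt(3)x/2 - y/2) - (x/2 + sqrt(3)y/2) = -x/2 + sqrt(3)x/2 - sqrt(3)y/2 - y/2   [differs from x - y: not invariant]
(D) x^2 + y^2  ->  (sqrt(3)x/2 - y/2)^2 + (x/2 + sqrt(3)y/2)^2 = x^2 + y^2   [equals x^2 + y^2: invariant]

Only option (D), x^2 + y^2, is unchanged by the transformation.
Geometrically, x^2 + y^2 is the squared distance from the origin, which every rotation about the origin preserves.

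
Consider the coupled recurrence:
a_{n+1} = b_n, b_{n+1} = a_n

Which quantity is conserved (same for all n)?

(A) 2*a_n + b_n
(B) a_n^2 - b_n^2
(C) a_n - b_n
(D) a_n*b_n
D

Replace a_n by a_{n+1} = b_n and b_n by b_{n+1} = a_n in each option and simplify:
(A) 2*a_n + b_n  ->  2*(b_n) + (a_n) = a_n + 2*b_n   [not conserved]
(B) a_n^2 - b_n^2  ->  (b_n)^2 - (a_n)^2 = -a_n^2 + b_n^2   [not conserved]
(C) a_n - b_n  ->  (b_n) - (a_n) = -a_n + b_n   [not conserved]
(D) a_n*b_n  ->  (b_n)*(a_n) = a_n*b_n   [conserved]

Only (D) a_n*b_n returns to itself after one step, so it is the conserved quantity.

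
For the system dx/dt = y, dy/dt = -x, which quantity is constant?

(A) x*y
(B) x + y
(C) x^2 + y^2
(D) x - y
C

A first integral I satisfies dI/dt = 0 along every solution. Differentiate each option and use the equation of motion:
(A) d/dt[x*y] = (dx/dt)y + x(dy/dt) = y^2 - x^2, not identically 0
(B) d/dt[x + y] = y + (-x) = y - x, not identically 0
(C) d/dt[x^2 + y^2] = 2x*dx/dt + 2y*dy/dt = 2x*y + 2y*(-x) = 0
(D) d/dt[x - y] = y - (-x) = x + y, not identically 0

Only (C) has zero time-derivative. So x^2 + y^2 (the squared radius; trajectories are circles) is the conserved quantity.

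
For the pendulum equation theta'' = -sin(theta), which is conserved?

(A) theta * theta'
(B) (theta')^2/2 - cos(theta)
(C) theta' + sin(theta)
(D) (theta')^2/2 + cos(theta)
B

A first integral I satisfies dI/dt = 0 along every solution. Differentiate each option and use the equation of motion:
(A) d/dt[theta * theta'] = (theta')^2 + theta theta'' = (theta')^2 - theta sin(theta), not identically 0
(B) d/dt[(theta')^2/2 - cos(theta)] = theta' theta'' + sin(theta) theta' = theta'(-sin(theta)) + theta' sin(theta) = 0
(C) d/dt[theta' + sin(theta)] = theta'' + cos(theta) theta' = -sin(theta) + theta' cos(theta), not identically 0
(D) d/dt[(theta')^2/2 + cos(theta)] = theta' theta'' - sin(theta) theta' = -2 theta' sin(theta), not identically 0

Only (B) has zero time-derivative. This is the total energy: kinetic (theta')^2/2 plus potential -cos(theta).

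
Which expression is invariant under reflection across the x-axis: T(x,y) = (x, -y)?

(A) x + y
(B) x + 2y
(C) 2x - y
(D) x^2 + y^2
D

The map is reflection across the x-axis: T(x,y) = (x, -y).
Substitute the transformed coordinates into each option and compare with the original:
(A) x + y  ->  (x) + (-y) = x - y   [differs from x + y: not invariant]
(B) x + 2y  ->  (x) + 2(-y) = x - 2y   [differs from x + 2y: not invariant]
(C) 2x - y  ->  2(x) - (-y) = 2x + y   [differs from 2x - y: not invariant]
(D) x^2 + y^2  ->  (x)^2 + (-y)^2 = x^2 + y^2   [equals x^2 + y^2: invariant]

Only option (D), x^2 + y^2, is unchanged by the transformation.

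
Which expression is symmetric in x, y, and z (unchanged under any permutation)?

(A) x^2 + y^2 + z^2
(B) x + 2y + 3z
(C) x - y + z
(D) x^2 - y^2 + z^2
A

A symmetric expression is unchanged when the variables are permuted; here the transformation to test is the swap (x, y) -> (y, x).
A symmetric expression must survive every permutation; the single swap x <-> y already eliminates the distractors, and the keyed expression is also unchanged by x <-> z and y <-> z (each variable enters it in exactly the same way).
Substitute the transformed coordinates into each option and compare with the original:
(A) x^2 + y^2 + z^2  ->  (y)^2 + (x)^2 + z^2 = x^2 + y^2 + z^2   [equals x^2 + y^2 + z^2: invariant]
(B) x + 2y + 3z  ->  (y) + 2(x) + 3z = 2x + y + 3z   [differs from x + 2y + 3z: not invariant]
(C) x - y + z  ->  (y) - (x) + z = -x + y + z   [differs from x - y + z: not invariant]
(D) x^2 - y^2 + z^2  ->  (y)^2 - (x)^2 + z^2 = -x^2 + y^2 + z^2   [differs from x^2 - y^2 + z^2: not invariant]

Only option (A), x^2 + y^2 + z^2, is unchanged by the transformation.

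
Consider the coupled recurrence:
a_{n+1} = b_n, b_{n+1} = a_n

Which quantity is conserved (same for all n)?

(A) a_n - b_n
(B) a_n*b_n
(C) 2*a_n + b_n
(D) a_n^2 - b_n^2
B

Replace a_n by a_{n+1} = b_n and b_n by b_{n+1} = a_n in each option and simplify:
(A) a_n - b_n  ->  (b_n) - (a_n) = -a_n + b_n   [not conserved]
(B) a_n*b_n  ->  (b_n)*(a_n) = a_n*b_n   [conserved]
(C) 2*a_n + b_n  ->  2*(b_n) + (a_n) = a_n + 2*b_n   [not conserved]
(D) a_n^2 - b_n^2  ->  (b_n)^2 - (a_n)^2 = -a_n^2 + b_n^2   [not conserved]

Only (B) a_n*b_n returns to itself after one step, so it is the conserved quantity.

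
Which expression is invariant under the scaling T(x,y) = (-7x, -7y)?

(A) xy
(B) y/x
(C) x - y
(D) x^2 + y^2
B

Under the uniform scaling T(x,y) = (-7x, -7y):
Substitute the transformed coordinates into each option and compare with the original:
(A) xy  ->  (-7x)(-7y) = 49xy   [differs from xy: not invariant]
(B) y/x  ->  (-7y)/(-7x) = y/x   [equals y/x: invariant]
(C) x - y  ->  (-7x) - (-7y) = -7x + 7y   [differs from x - y: not invariant]
(D) x^2 + y^2  ->  (-7x)^2 + (-7y)^2 = 49x^2 + 49y^2   [differs from x^2 + y^2: not invariant]

Only option (B), y/x, is unchanged by the transformation.
The common factor -7 cancels in a ratio of coordinates, while sums, products and sums of squares pick up factors of -7 or 49.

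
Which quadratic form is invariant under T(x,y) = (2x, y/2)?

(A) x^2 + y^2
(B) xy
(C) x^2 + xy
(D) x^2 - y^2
B

T multiplies x by 2 and divides y by 2.
Substitute the transformed coordinates into each option and compare with the original:
(A) x^2 + y^2  ->  (2x)^2 + (y/2)^2 = 4x^2 + y^2/4   [differs from x^2 + y^2: not invariant]
(B) xy  ->  (2x)(y/2) = xy   [equals xy: invariant]
(C) x^2 + xy  ->  (2x)^2 + (2x)(y/2) = 4x^2 + xy   [differs from x^2 + xy: not invariant]
(D) x^2 - y^2  ->  (2x)^2 - (y/2)^2 = 4x^2 - y^2/4   [differs from x^2 - y^2: not invariant]

Only option (B), xy, is unchanged by the transformation.
The factors 2 and 1/2 cancel only in the pure product xy.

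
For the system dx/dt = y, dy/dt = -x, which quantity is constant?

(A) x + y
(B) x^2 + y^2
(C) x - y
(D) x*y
B

A first integral I satisfies dI/dt = 0 along every solution. Differentiate each option and use the equation of motion:
(A) d/dt[x + y] = y + (-x) = y - x, not identically 0
(B) d/dt[x^2 + y^2] = 2x*dx/dt + 2y*dy/dt = 2x*y + 2y*(-x) = 0
(C) d/dt[x - y] = y - (-x) = x + y, not identically 0
(D) d/dt[x*y] = (dx/dt)y + x(dy/dt) = y^2 - x^2, not identically 0

Only (B) has zero time-derivative. So x^2 + y^2 (the squared radius; trajectories are circles) is the conserved quantity.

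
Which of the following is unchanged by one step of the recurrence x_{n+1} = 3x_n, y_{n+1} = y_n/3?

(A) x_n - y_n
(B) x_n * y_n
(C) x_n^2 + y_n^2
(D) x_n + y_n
B

For the recurrence x_{n+1} = 3x_n, y_{n+1} = y_n/3:

x_{n+1} * y_{n+1} = (3x_n) * (y_n/3) = x_n * y_n
The product is conserved.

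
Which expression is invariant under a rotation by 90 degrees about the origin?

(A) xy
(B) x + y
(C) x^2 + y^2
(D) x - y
C

A rotation by 90 degrees sends (x, y) to (-y, x).
Substitute the transformed coordinates into each option and compare with the original:
(A) xy  ->  (-y)(x) = -xy   [differs from xy: not invariant]
(B) x + y  ->  (-y) + (x) = x - y   [differs from x + y: not invariant]
(C) x^2 + y^2  ->  (-y)^2 + (x)^2 = x^2 + y^2   [equals x^2 + y^2: invariant]
(D) x - y  ->  (-y) - (x) = -x - y   [differs from x - y: not invariant]

Only option (C), x^2 + y^2, is unchanged by the transformation.
Geometrically, x^2 + y^2 is the squared distance from the origin, which every rotation about the origin preserves.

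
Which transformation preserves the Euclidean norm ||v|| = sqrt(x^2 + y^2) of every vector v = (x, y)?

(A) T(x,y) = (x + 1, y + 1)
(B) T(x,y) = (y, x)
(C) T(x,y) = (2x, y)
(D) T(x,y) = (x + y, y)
B

A transformation preserves a norm if ||T(v)|| = ||v|| for every v; a single vector where the norm changes rules an option out.

(A) T(x,y) = (x + 1, y + 1): v = (1, 0) has norm sqrt((1)^2 + (0)^2) = 1, but T(v) = (2, 1) has norm sqrt(5) -- not preserved.
(B) T(x,y) = (y, x): preserves the norm -- it is an orthogonal map (a rotation/reflection), and (y)^2 + (x)^2 simplifies to x^2 + y^2.
(C) T(x,y) = (2x, y): v = (1, 0) has norm sqrt((1)^2 + (0)^2) = 1, but T(v) = (2, 0) has norm 2 -- not preserved.
(D) T(x,y) = (x + y, y): v = (0, 1) has norm sqrt((0)^2 + (1)^2) = 1, but T(v) = (1, 1) has norm sqrt(2) -- not preserved.

Therefore the answer is (B).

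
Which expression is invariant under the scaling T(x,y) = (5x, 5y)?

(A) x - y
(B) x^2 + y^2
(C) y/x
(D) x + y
C

Under the uniform scaling T(x,y) = (5x, 5y):
Substitute the transformed coordinates into each option and compare with the original:
(A) x - y  ->  (5x) - (5y) = 5x - 5y   [differs from x - y: not invariant]
(B) x^2 + y^2  ->  (5x)^2 + (5y)^2 = 25x^2 + 25y^2   [differs from x^2 + y^2: not invariant]
(C) y/x  ->  (5y)/(5x) = y/x   [equals y/x: invariant]
(D) x + y  ->  (5x) + (5y) = 5x + 5y   [differs from x + y: not invariant]

Only option (C), y/x, is unchanged by the transformation.
The common factor 5 cancels in a ratio of coordinates, while sums, products and sums of squares pick up factors of 5 or 25.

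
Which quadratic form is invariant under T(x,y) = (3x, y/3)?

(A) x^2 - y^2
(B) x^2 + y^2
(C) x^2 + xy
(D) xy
D

T multiplies x by 3 and divides y by 3.
Substitute the transformed coordinates into each option and compare with the original:
(A) x^2 - y^2  ->  (3x)^2 - (y/3)^2 = 9x^2 - y^2/9   [differs from x^2 - y^2: not invariant]
(B) x^2 + y^2  ->  (3x)^2 + (y/3)^2 = 9x^2 + y^2/9   [differs from x^2 + y^2: not invariant]
(C) x^2 + xy  ->  (3x)^2 + (3x)(y/3) = 9x^2 + xy   [differs from x^2 + xy: not invariant]
(D) xy  ->  (3x)(y/3) = xy   [equals xy: invariant]

Only option (D), xy, is unchanged by the transformation.
The factors 3 and 1/3 cancel only in the pure product xy.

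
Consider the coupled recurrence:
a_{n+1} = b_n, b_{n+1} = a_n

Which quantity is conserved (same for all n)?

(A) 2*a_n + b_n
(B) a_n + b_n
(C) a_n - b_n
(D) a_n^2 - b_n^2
B

Replace a_n by a_{n+1} = b_n and b_n by b_{n+1} = a_n in each option and simplify:
(A) 2*a_n + b_n  ->  2*(b_n) + (a_n) = a_n + 2*b_n   [not conserved]
(B) a_n + b_n  ->  (b_n) + (a_n) = a_n + b_n   [conserved]
(C) a_n - b_n  ->  (b_n) - (a_n) = -a_n + b_n   [not conserved]
(D) a_n^2 - b_n^2  ->  (b_n)^2 - (a_n)^2 = -a_n^2 + b_n^2   [not conserved]

Only (B) a_n + b_n returns to itself after one step, so it is the conserved quantity.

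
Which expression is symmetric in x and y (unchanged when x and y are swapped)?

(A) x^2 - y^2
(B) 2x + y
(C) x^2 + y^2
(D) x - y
C

A symmetric expression is unchanged when the variables are permuted; here the transformation to test is the swap (x, y) -> (y, x).
Substitute the transformed coordinates into each option and compare with the original:
(A) x^2 - y^2  ->  (y)^2 - (x)^2 = -x^2 + y^2   [differs from x^2 - y^2: not invariant]
(B) 2x + y  ->  2(y) + (x) = x + 2y   [differs from 2x + y: not invariant]
(C) x^2 + y^2  ->  (y)^2 + (x)^2 = x^2 + y^2   [equals x^2 + y^2: invariant]
(D) x - y  ->  (y) - (x) = -x + y   [differs from x - y: not invariant]

Only option (C), x^2 + y^2, is unchanged by the transformation.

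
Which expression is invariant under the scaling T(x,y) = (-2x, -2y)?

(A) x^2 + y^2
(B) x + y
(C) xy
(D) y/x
D

Under the uniform scaling T(x,y) = (-2x, -2y):
Substitute the transformed coordinates into each option and compare with the original:
(A) x^2 + y^2  ->  (-2x)^2 + (-2y)^2 = 4x^2 + 4y^2   [differs from x^2 + y^2: not invariant]
(B) x + y  ->  (-2x) + (-2y) = -2x - 2y   [differs from x + y: not invariant]
(C) xy  ->  (-2x)(-2y) = 4xy   [differs from xy: not invariant]
(D) y/x  ->  (-2y)/(-2x) = y/x   [equals y/x: invariant]

Only option (D), y/x, is unchanged by the transformation.
The common factor -2 cancels in a ratio of coordinates, while sums, products and sums of squares pick up factors of -2 or 4.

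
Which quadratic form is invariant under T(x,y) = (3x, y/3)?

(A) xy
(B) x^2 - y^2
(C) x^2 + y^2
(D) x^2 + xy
A

T multiplies x by 3 and divides y by 3.
Substitute the transformed coordinates into each option and compare with the original:
(A) xy  ->  (3x)(y/3) = xy   [equals xy: invariant]
(B) x^2 - y^2  ->  (3x)^2 - (y/3)^2 = 9x^2 - y^2/9   [differs from x^2 - y^2: not invariant]
(C) x^2 + y^2  ->  (3x)^2 + (y/3)^2 = 9x^2 + y^2/9   [differs from x^2 + y^2: not invariant]
(D) x^2 + xy  ->  (3x)^2 + (3x)(y/3) = 9x^2 + xy   [differs from x^2 + xy: not invariant]

Only option (A), xy, is unchanged by the transformation.
The factors 3 and 1/3 cancel only in the pure product xy.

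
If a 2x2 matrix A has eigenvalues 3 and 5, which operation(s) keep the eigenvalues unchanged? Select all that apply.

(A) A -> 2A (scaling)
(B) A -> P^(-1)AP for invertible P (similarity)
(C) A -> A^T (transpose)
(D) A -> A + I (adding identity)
B and C

Eigenvalues are preserved by:
1. Similarity transformations: A -> P^(-1)AP (same characteristic polynomial)
2. Transpose: A^T has the same eigenvalues as A

Eigenvalues are NOT preserved by:
- Adding identity: eigenvalues become 3+1, 5+1
- Scaling: eigenvalues become 6, 10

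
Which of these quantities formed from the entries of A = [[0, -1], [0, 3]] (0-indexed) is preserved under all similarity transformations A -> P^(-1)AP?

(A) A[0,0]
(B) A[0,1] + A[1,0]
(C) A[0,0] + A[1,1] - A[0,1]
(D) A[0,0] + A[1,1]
D

A[0,0] + A[1,1] is the trace of A. By the cyclic property of the trace, tr(P^(-1)AP) = tr(APP^(-1)) = tr(A), so it is the same for every matrix similar to A.

The other combinations are not similarity invariants. For example, take P = [[1, 1], [1, 2]] (det P = 1), so P^(-1) = [[2, -1], [-1, 1]] and
B = P^(-1)AP = [[-5, -10], [4, 8]].
Evaluating each option on A and on B:
(A) A[0,0]: 0 for A, -5 for B -> changes
(B) A[0,1] + A[1,0]: -1 for A, -6 for B -> changes
(C) A[0,0] + A[1,1] - A[0,1]: 4 for A, 13 for B -> changes
(D) A[0,0] + A[1,1]: 3 for A, 3 for B -> unchanged

Only (D) A[0,0] + A[1,1] = 3 survives (and it does so for every P, not just this one), so it is the invariant.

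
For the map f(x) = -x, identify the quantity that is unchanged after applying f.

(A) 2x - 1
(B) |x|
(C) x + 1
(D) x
B

For f(x) = -x:
Applying f replaces x by -x. Since |-x| = |x|, the absolute value is unchanged by f, whereas x -> -x, 2x - 1 -> -2x - 1 and x + 1 -> -x + 1 all change.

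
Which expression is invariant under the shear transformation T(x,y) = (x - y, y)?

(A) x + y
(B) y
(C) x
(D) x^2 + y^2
B

Under the shear T(x,y) = (x - y, y):
Substitute the transformed coordinates into each option and compare with the original:
(A) x + y  ->  (x - y) + (y) = x   [differs from x + y: not invariant]
(B) y  ->  (y) = y   [equals y: invariant]
(C) x  ->  (x - y) = x - y   [differs from x: not invariant]
(D) x^2 + y^2  ->  (x - y)^2 + (y)^2 = x^2 - 2xy + 2y^2   [differs from x^2 + y^2: not invariant]

Only option (B), y, is unchanged by the transformation.
A horizontal shear moves points parallel to the x-axis, so the y-coordinate (and any function of y alone) is unchanged.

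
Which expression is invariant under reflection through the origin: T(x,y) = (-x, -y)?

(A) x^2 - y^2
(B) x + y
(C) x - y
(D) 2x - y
A

The map is reflection through the origin: T(x,y) = (-x, -y).
Substitute the transformed coordinates into each option and compare with the original:
(A) x^2 - y^2  ->  (-x)^2 - (-y)^2 = x^2 - y^2   [equals x^2 - y^2: invariant]
(B) x + y  ->  (-x) + (-y) = -x - y   [differs from x + y: not invariant]
(C) x - y  ->  (-x) - (-y) = -x + y   [differs from x - y: not invariant]
(D) 2x - y  ->  2(-x) - (-y) = -2x + y   [differs from 2x - y: not invariant]

Only option (A), x^2 - y^2, is unchanged by the transformation.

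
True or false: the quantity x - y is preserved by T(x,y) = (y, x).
False

Substitute T(x,y) = (y, x) into the expression and compare with the original.

Original: x - y
After applying T: (y) - (x) = -x + y

This differs from the original x - y (difference: -2x + 2y), so the expression is NOT invariant.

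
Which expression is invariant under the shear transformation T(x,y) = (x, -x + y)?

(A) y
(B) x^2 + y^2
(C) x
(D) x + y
C

Under the shear T(x,y) = (x, -x + y):
Substitute the transformed coordinates into each option and compare with the original:
(A) y  ->  (-x + y) = -x + y   [differs from y: not invariant]
(B) x^2 + y^2  ->  (x)^2 + (-x + y)^2 = 2x^2 - 2xy + y^2   [differs from x^2 + y^2: not invariant]
(C) x  ->  (x) = x   [equals x: invariant]
(D) x + y  ->  (x) + (-x + y) = y   [differs from x + y: not invariant]

Only option (C), x, is unchanged by the transformation.
A vertical shear moves points parallel to the y-axis, so the x-coordinate (and any function of x alone) is unchanged.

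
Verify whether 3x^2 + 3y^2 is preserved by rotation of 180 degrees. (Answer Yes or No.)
Yes

Applying rotation by 180 degrees: x' = x*cos(180 degrees) - y*sin(180 degrees) = -x, y' = x*sin(180 degrees) + y*cos(180 degrees) = -y

Substituting into 3x^2 + 3y^2:
3(-x)^2 + 3(-y)^2
= 3x^2 + 3y^2

This equals the original expression 3x^2 + 3y^2, so it IS invariant.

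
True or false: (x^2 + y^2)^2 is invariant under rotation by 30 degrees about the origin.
True

Applying rotation by 30 degrees: x' = x*cos(30 degrees) - y*sin(30 degrees) = sqrt(3)x/2 - y/2, y' = x*sin(30 degrees) + y*cos(30 degrees) = x/2 + sqrt(3)y/2

Substituting into (x^2 + y^2)^2:
((sqrt(3)x/2 - y/2)^2 + (x/2 + sqrt(3)y/2)^2)^2
= x^4 + 2x^2y^2 + y^4 = (x^2 + y^2)^2

This equals the original expression (x^2 + y^2)^2, so it IS invariant.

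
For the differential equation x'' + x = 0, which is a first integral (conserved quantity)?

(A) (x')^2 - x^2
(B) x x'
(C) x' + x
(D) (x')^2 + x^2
D

A first integral I satisfies dI/dt = 0 along every solution. Differentiate each option and use the equation of motion:
(A) d/dt[(x')^2 - x^2] = 2x'x'' - 2x x' = -4x x', not identically 0
(B) d/dt[x x'] = (x')^2 + x x'' = (x')^2 - x^2, not identically 0
(C) d/dt[x' + x] = x'' + x' = -x + x', not identically 0
(D) d/dt[(x')^2 + x^2] = 2x'x'' + 2x x' = 2x'(-x) + 2x x' = 0

Only (D) has zero time-derivative. So the energy-like quantity (x')^2 + x^2 is the first integral.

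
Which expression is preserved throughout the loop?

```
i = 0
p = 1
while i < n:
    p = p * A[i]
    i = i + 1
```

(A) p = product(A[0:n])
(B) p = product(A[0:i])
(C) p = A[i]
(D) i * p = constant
B

A loop invariant must hold before the first iteration and be re-established by every execution of the body.

(B) p = product(A[0:i]): Initially i = 0 and p = 1 = product of the empty slice A[0:0]. If p = product(A[0:i]) holds at the top of an iteration, the body sets p to product(A[0:i]) * A[i] = product(A[0:i+1]) and then i to i+1, so the property is restored. At exit i = n, giving p = product(A[0:n]).

The other options fail:
(A) p = product(A[0:n]): false before the loop (p = 1, not the full product) -- it only becomes true at exit.
(C) p = A[i]: after the first iteration p = A[0] but i = 1; in general p is a product of several elements, not a single one.
(D) i * p = constant: initially i * p = 0, but after one iteration it is 1 * A[0], which is nonzero in general.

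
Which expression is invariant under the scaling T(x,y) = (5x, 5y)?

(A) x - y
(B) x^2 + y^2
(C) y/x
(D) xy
C

Under the uniform scaling T(x,y) = (5x, 5y):
Substitute the transformed coordinates into each option and compare with the original:
(A) x - y  ->  (5x) - (5y) = 5x - 5y   [differs from x - y: not invariant]
(B) x^2 + y^2  ->  (5x)^2 + (5y)^2 = 25x^2 + 25y^2   [differs from x^2 + y^2: not invariant]
(C) y/x  ->  (5y)/(5x) = y/x   [equals y/x: invariant]
(D) xy  ->  (5x)(5y) = 25xy   [differs from xy: not invariant]

Only option (C), y/x, is unchanged by the transformation.
The common factor 5 cancels in a ratio of coordinates, while sums, products and sums of squares pick up factors of 5 or 25.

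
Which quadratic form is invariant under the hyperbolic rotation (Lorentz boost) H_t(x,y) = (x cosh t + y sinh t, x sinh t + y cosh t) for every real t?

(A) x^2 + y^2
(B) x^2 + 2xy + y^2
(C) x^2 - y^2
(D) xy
C

Write x' = x cosh t + y sinh t, y' = x sinh t + y cosh t and substitute into each option:
(A) x^2 + y^2: (x cosh t + y sinh t)^2 + (x sinh t + y cosh t)^2 = (x^2 + y^2)(cosh^2 t + sinh^2 t) + 4xy sinh t cosh t = (x^2 + y^2) cosh 2t + 2xy sinh 2t   [not invariant for t != 0]
(B) x^2 + 2xy + y^2: (x' + y')^2 with x' + y' = (x + y)(cosh t + sinh t) = (x + y)e^t, so it becomes (x + y)^2 e^(2t)   [not invariant for t != 0]
(C) x^2 - y^2: (x cosh t + y sinh t)^2 - (x sinh t + y cosh t)^2 = x^2(cosh^2 t - sinh^2 t) + 2xy(cosh t sinh t - sinh t cosh t) + y^2(sinh^2 t - cosh^2 t) = x^2 - y^2   [invariant, using cosh^2 t - sinh^2 t = 1]
(D) xy: (x cosh t + y sinh t)(x sinh t + y cosh t) = xy(cosh^2 t + sinh^2 t) + (x^2 + y^2) sinh t cosh t = xy cosh 2t + (x^2 + y^2)(sinh 2t)/2   [not invariant for t != 0]

Only (C) x^2 - y^2 is unchanged; it is the Minkowski form preserved by Lorentz boosts, just as x^2 + y^2 is preserved by ordinary rotations.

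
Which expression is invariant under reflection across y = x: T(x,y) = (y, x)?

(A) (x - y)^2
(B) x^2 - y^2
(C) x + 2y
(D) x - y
A

The map is reflection across y = x: T(x,y) = (y, x).
Substitute the transformed coordinates into each option and compare with the original:
(A) (x - y)^2  ->  ((y) - (x))^2 = x^2 - 2xy + y^2   [equals (x - y)^2: invariant]
(B) x^2 - y^2  ->  (y)^2 - (x)^2 = -x^2 + y^2   [differs from x^2 - y^2: not invariant]
(C) x + 2y  ->  (y) + 2(x) = 2x + y   [differs from x + 2y: not invariant]
(D) x - y  ->  (y) - (x) = -x + y   [differs from x - y: not invariant]

Only option (A), (x - y)^2, is unchanged by the transformation.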